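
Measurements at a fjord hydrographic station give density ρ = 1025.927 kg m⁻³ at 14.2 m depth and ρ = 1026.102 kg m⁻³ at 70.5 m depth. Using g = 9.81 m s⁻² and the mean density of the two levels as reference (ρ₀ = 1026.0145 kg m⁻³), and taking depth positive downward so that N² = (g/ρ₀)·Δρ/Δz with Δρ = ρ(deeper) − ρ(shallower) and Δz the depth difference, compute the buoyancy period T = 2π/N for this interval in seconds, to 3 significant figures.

Δρ = 1026.102 − 1025.927 = 0.175 kg m⁻³ over Δz = 70.5 − 14.2 = 56.3 m.
N² = (9.81/1026.0145) × (0.175/56.3) = 2.9720 × 10⁻⁵ s⁻².
N = √(2.9720 × 10⁻⁵) = 5.4516 × 10⁻³ rad s⁻¹, so T = 2π/N = 1.1525 × 10³ s ≈ 1.15 × 10³ s.

1.15 × 10³ s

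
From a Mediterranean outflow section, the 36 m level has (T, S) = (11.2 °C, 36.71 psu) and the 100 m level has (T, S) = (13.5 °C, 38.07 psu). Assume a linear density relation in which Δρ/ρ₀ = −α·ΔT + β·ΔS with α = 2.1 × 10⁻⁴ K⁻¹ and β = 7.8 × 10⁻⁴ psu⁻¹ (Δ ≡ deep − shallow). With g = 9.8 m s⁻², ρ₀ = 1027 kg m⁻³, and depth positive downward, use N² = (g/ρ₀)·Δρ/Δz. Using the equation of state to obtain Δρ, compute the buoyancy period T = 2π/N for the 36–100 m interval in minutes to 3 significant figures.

ΔT = +2.3 K, ΔS = +1.36 psu (deep − shallow).
Δρ/ρ₀ = −αΔT + βΔS = -4.83 × 10⁻⁴ + 1.0608 × 10⁻³ = 5.778 × 10⁻⁴, so Δρ ≈ 0.5934 kg m⁻³.
N² = (g/ρ₀)·Δρ/Δz = g·(Δρ/ρ₀)/Δz = 9.8 × 5.778 × 10⁻⁴ / 64 = 8.8476 × 10⁻⁵ s⁻².
N = √(8.8476 × 10⁻⁵) = 9.4062 × 10⁻³ rad s⁻¹ → T = 2π/N = 667.98 s = 11.133 min ≈ 11.1 min.

11.1 min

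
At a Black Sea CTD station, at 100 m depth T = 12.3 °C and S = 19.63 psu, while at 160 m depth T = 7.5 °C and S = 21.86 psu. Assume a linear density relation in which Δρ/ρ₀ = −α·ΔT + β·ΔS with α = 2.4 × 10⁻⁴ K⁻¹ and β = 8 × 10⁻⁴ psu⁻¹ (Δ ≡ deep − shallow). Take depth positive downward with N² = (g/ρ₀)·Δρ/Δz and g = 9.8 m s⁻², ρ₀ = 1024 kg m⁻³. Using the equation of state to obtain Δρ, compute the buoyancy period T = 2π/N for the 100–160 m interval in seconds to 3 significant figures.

287 s

ΔT = -4.8 K, ΔS = +2.23 psu (deep − shallow).
Δρ/ρ₀ = −αΔT + βΔS = 1.152 × 10⁻³ + 1.784 × 10⁻³ = 2.936 × 10⁻³, so Δρ ≈ 3.006 kg m⁻³.
N² = (g/ρ₀)·Δρ/Δz = g·(Δρ/ρ₀)/Δz = 9.8 × 2.936 × 10⁻³ / 60 = 4.7955 × 10⁻⁴ s⁻².
N = √(4.7955 × 10⁻⁴) = 0.021899 rad s⁻¹ → T = 2π/N = 286.92 s ≈ 287 s.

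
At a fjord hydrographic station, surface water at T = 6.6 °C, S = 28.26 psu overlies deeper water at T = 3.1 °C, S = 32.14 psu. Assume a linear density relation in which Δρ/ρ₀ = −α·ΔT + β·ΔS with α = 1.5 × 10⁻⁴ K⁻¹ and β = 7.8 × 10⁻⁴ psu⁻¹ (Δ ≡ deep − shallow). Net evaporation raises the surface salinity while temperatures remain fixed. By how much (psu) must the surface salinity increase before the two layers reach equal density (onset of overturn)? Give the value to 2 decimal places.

Neutral buoyancy requires −α(T_deep − T_surf) + β(S_deep − S_surf′) = 0.
S_surf′ = S_deep − (α/β)·ΔT = 32.14 − (1.5 × 10⁻⁴/7.8 × 10⁻⁴)·(-3.5) = 32.8131 psu.
Increase required: 32.8131 − 28.26 = 4.5531 psu.

4.55 psu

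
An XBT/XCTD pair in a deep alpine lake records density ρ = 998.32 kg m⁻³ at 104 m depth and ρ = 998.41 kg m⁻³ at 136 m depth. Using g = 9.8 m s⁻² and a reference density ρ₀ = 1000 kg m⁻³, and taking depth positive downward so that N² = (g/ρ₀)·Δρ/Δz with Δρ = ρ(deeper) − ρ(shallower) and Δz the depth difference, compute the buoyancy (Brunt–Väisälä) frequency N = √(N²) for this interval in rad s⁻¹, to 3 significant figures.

5.25 × 10⁻³ rad s⁻¹

Δρ = 998.41 − 998.32 = 0.09 kg m⁻³ over Δz = 136 − 104 = 32 m.
N² = (9.8/1000) × (0.09/32) = 2.7563 × 10⁻⁵ s⁻².
N = √(2.7563 × 10⁻⁵) = 5.2500 × 10⁻³ rad s⁻¹ ≈ 5.25 × 10⁻³ rad s⁻¹.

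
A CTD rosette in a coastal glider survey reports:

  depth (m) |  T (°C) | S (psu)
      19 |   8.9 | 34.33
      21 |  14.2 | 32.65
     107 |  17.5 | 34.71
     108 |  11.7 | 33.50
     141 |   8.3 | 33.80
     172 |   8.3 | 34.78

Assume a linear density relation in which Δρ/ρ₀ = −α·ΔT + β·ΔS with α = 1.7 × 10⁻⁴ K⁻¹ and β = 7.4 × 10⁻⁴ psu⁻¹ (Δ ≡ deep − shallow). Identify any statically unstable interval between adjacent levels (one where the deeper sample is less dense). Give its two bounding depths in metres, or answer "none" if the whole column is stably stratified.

19–21 m

Evaluate Δρ/ρ₀ = −αΔT + βΔS across each adjacent pair:
  19–21 m: −αΔT+βΔS = −(1.7 × 10⁻⁴)(+5.3)+(7.4 × 10⁻⁴)(-1.68) = -2.1 × 10⁻³ → UNSTABLE
  21–107 m: −αΔT+βΔS = −(1.7 × 10⁻⁴)(+3.3)+(7.4 × 10⁻⁴)(+2.06) = 9.6 × 10⁻⁴ → stable
  107–108 m: −αΔT+βΔS = −(1.7 × 10⁻⁴)(-5.8)+(7.4 × 10⁻⁴)(-1.21) = 9.1 × 10⁻⁵ → stable
  108–141 m: −αΔT+βΔS = −(1.7 × 10⁻⁴)(-3.4)+(7.4 × 10⁻⁴)(+0.30) = 8.0 × 10⁻⁴ → stable
  141–172 m: −αΔT+βΔS = −(1.7 × 10⁻⁴)(+0.0)+(7.4 × 10⁻⁴)(+0.98) = 7.3 × 10⁻⁴ → stable
The 19–21 m interval has Δρ < 0: lighter water underlies denser water.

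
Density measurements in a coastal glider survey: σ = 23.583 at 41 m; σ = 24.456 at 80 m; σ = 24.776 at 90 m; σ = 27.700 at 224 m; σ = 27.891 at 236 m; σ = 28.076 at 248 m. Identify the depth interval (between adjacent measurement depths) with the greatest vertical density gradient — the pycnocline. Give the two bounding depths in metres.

Compute the density gradient over each adjacent pair:
  41–80 m: Δρ/Δz = 0.873/39 = 0.022 kg m⁻⁴
  80–90 m: Δρ/Δz = 0.320/10 = 0.032 kg m⁻⁴
  90–224 m: Δρ/Δz = 2.924/134 = 0.022 kg m⁻⁴
  224–236 m: Δρ/Δz = 0.191/12 = 0.016 kg m⁻⁴
  236–248 m: Δρ/Δz = 0.185/12 = 0.015 kg m⁻⁴
The largest gradient is in the 80–90 m interval — the pycnocline.

80–90 m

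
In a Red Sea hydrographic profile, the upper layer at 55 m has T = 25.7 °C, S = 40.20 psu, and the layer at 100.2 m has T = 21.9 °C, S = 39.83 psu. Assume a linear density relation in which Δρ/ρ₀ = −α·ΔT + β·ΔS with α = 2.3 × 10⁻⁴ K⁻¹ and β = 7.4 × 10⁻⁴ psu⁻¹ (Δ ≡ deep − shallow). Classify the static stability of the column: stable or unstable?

stable

ΔT = 21.9 − 25.7 = -3.8 K and ΔS = 39.83 − 40.20 = -0.37 psu (deep − shallow).
−αΔT = 8.74 × 10⁻⁴; βΔS = -2.738 × 10⁻⁴; sum Δρ/ρ₀ = 6.002 × 10⁻⁴.
Δρ/ρ₀ > 0, so Δρ > 0: deeper water is denser → statically stable.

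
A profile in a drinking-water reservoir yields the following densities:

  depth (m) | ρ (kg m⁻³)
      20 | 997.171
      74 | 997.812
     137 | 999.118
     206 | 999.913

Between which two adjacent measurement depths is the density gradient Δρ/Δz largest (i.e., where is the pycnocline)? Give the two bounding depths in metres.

74–137 m

Compute the density gradient over each adjacent pair:
  20–74 m: Δρ/Δz = 0.641/54 = 0.012 kg m⁻⁴
  74–137 m: Δρ/Δz = 1.306/63 = 0.021 kg m⁻⁴
  137–206 m: Δρ/Δz = 0.795/69 = 0.012 kg m⁻⁴
The largest gradient is in the 74–137 m interval — the pycnocline.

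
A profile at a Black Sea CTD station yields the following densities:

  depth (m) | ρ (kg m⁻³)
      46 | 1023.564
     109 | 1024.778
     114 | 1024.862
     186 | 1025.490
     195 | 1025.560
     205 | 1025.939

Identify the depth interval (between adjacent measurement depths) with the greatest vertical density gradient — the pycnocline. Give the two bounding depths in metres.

195–205 m

Compute the density gradient over each adjacent pair:
  46–109 m: Δρ/Δz = 1.214/63 = 0.019 kg m⁻⁴
  109–114 m: Δρ/Δz = 0.084/5 = 0.017 kg m⁻⁴
  114–186 m: Δρ/Δz = 0.628/72 = 8.7 × 10⁻³ kg m⁻⁴
  186–195 m: Δρ/Δz = 0.070/9 = 7.8 × 10⁻³ kg m⁻⁴
  195–205 m: Δρ/Δz = 0.379/10 = 0.038 kg m⁻⁴
The largest gradient is in the 195–205 m interval — the pycnocline.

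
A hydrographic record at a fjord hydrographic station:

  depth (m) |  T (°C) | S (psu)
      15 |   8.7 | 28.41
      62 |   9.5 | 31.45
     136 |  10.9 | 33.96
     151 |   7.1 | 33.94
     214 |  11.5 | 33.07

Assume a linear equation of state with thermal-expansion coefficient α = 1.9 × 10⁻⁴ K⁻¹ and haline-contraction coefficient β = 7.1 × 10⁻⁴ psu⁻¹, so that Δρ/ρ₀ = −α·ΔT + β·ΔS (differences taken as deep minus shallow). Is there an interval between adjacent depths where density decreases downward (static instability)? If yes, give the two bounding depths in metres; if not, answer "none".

151–214 m

Evaluate Δρ/ρ₀ = −αΔT + βΔS across each adjacent pair:
  15–62 m: −αΔT+βΔS = −(1.9 × 10⁻⁴)(+0.8)+(7.1 × 10⁻⁴)(+3.04) = 2.0 × 10⁻³ → stable
  62–136 m: −αΔT+βΔS = −(1.9 × 10⁻⁴)(+1.4)+(7.1 × 10⁻⁴)(+2.51) = 1.5 × 10⁻³ → stable
  136–151 m: −αΔT+βΔS = −(1.9 × 10⁻⁴)(-3.8)+(7.1 × 10⁻⁴)(-0.02) = 7.1 × 10⁻⁴ → stable
  151–214 m: −αΔT+βΔS = −(1.9 × 10⁻⁴)(+4.4)+(7.1 × 10⁻⁴)(-0.87) = -1.5 × 10⁻³ → UNSTABLE
The 151–214 m interval has Δρ < 0: lighter water underlies denser water.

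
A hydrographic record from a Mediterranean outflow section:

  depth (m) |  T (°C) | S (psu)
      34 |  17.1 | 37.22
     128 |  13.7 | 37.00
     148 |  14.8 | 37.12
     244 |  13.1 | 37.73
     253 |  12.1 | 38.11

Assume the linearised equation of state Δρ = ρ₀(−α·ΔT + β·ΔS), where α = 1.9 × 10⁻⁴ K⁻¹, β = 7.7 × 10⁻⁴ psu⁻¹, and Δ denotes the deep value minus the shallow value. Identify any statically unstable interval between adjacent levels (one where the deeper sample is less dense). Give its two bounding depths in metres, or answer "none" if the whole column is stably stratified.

128–148 m

Evaluate Δρ/ρ₀ = −αΔT + βΔS across each adjacent pair:
  34–128 m: −αΔT+βΔS = −(1.9 × 10⁻⁴)(-3.4)+(7.7 × 10⁻⁴)(-0.22) = 4.8 × 10⁻⁴ → stable
  128–148 m: −αΔT+βΔS = −(1.9 × 10⁻⁴)(+1.1)+(7.7 × 10⁻⁴)(+0.12) = -1.2 × 10⁻⁴ → UNSTABLE
  148–244 m: −αΔT+βΔS = −(1.9 × 10⁻⁴)(-1.7)+(7.7 × 10⁻⁴)(+0.61) = 7.9 × 10⁻⁴ → stable
  244–253 m: −αΔT+βΔS = −(1.9 × 10⁻⁴)(-1.0)+(7.7 × 10⁻⁴)(+0.38) = 4.8 × 10⁻⁴ → stable
The 128–148 m interval has Δρ < 0: lighter water underlies denser water.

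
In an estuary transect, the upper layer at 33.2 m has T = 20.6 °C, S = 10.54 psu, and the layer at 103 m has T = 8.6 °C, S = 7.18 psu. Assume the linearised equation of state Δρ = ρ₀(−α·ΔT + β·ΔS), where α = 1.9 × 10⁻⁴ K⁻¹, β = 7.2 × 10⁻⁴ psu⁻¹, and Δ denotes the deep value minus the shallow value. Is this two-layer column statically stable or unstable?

ΔT = 8.6 − 20.6 = -12.0 K and ΔS = 7.18 − 10.54 = -3.36 psu (deep − shallow).
−αΔT = 2.28 × 10⁻³; βΔS = -2.4192 × 10⁻³; sum Δρ/ρ₀ = -1.392 × 10⁻⁴.
Δρ/ρ₀ < 0, so Δρ < 0: deeper water is lighter → statically unstable; the column would overturn.

unstable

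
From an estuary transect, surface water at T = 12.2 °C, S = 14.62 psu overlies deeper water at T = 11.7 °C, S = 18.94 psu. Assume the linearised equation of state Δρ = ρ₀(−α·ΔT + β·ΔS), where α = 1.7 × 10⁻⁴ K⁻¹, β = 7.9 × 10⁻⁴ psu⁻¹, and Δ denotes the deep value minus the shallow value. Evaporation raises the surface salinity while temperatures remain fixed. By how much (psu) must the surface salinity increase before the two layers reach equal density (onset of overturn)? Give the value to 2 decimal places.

4.43 psu

Neutral buoyancy requires −α(T_deep − T_surf) + β(S_deep − S_surf′) = 0.
S_surf′ = S_deep − (α/β)·ΔT = 18.94 − (1.7 × 10⁻⁴/7.9 × 10⁻⁴)·(-0.5) = 19.0476 psu.
Increase required: 19.0476 − 14.62 = 4.4276 psu.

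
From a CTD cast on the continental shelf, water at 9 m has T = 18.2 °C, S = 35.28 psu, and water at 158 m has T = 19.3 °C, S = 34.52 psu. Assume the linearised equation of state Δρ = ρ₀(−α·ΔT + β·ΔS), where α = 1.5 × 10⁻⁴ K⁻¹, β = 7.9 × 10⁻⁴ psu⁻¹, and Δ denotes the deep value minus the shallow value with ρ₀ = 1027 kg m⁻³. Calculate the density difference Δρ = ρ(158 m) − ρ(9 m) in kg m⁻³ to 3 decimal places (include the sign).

-0.786 kg m⁻³

ΔT = +1.1 K, ΔS = -0.76 psu (deep − shallow).
Δρ/ρ₀ = −(1.5 × 10⁻⁴)(+1.1) + (7.9 × 10⁻⁴)(-0.76) = -7.654 × 10⁻⁴.
Δρ = 1027 × (-7.654 × 10⁻⁴) = -0.786 kg m⁻³.
Negative Δρ: lighter below, statically unstable.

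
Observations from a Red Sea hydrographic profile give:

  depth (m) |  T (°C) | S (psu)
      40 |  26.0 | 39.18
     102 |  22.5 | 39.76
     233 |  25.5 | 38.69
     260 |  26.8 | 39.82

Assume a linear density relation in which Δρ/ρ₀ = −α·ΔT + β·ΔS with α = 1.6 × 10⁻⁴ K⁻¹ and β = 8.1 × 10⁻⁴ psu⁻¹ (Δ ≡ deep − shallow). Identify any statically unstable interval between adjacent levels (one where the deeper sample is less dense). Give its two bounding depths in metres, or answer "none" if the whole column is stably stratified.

Evaluate Δρ/ρ₀ = −αΔT + βΔS across each adjacent pair:
  40–102 m: −αΔT+βΔS = −(1.6 × 10⁻⁴)(-3.5)+(8.1 × 10⁻⁴)(+0.58) = 1.0 × 10⁻³ → stable
  102–233 m: −αΔT+βΔS = −(1.6 × 10⁻⁴)(+3.0)+(8.1 × 10⁻⁴)(-1.07) = -1.3 × 10⁻³ → UNSTABLE
  233–260 m: −αΔT+βΔS = −(1.6 × 10⁻⁴)(+1.3)+(8.1 × 10⁻⁴)(+1.13) = 7.1 × 10⁻⁴ → stable
The 102–233 m interval has Δρ < 0: lighter water underlies denser water.

102–233 m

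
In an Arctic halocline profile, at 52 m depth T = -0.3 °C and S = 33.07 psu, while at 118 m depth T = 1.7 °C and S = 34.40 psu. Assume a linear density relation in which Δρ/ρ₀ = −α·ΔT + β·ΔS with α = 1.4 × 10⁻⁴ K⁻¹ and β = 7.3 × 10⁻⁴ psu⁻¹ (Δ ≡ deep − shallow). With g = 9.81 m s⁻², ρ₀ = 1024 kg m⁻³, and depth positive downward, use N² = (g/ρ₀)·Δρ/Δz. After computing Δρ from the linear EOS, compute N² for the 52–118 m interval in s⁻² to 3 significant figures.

1.03 × 10⁻⁴ s⁻²

ΔT = +2.0 K, ΔS = +1.33 psu (deep − shallow).
Δρ/ρ₀ = −αΔT + βΔS = -2.80 × 10⁻⁴ + 9.709 × 10⁻⁴ = 6.909 × 10⁻⁴, so Δρ ≈ 0.7075 kg m⁻³.
N² = (g/ρ₀)·Δρ/Δz = g·(Δρ/ρ₀)/Δz = 9.81 × 6.909 × 10⁻⁴ / 66 = 1.0269 × 10⁻⁴ s⁻² ≈ 1.03 × 10⁻⁴ s⁻².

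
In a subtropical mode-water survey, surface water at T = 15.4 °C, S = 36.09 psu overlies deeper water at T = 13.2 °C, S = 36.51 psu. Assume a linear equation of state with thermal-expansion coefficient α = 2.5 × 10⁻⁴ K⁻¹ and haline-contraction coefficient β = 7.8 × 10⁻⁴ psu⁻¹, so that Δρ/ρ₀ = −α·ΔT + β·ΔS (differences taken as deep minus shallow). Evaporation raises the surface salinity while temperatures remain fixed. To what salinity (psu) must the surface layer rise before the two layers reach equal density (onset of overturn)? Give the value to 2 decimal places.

Neutral buoyancy requires −α(T_deep − T_surf) + β(S_deep − S_surf′) = 0.
S_surf′ = S_deep − (α/β)·ΔT = 36.51 − (2.5 × 10⁻⁴/7.8 × 10⁻⁴)·(-2.2) = 37.2151 psu.
Increase required: 37.2151 − 36.09 = 1.1251 psu.

37.22 psu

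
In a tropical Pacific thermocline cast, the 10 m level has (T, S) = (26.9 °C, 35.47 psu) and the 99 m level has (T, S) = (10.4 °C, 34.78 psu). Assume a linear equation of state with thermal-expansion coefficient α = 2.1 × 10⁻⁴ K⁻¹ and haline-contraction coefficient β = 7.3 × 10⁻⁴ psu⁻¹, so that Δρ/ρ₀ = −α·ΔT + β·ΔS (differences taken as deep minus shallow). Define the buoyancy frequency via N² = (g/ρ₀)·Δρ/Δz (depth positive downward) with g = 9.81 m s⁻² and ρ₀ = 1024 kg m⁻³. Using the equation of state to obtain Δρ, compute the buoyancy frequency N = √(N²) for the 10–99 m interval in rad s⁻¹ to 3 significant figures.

0.0181 rad s⁻¹

ΔT = -16.5 K, ΔS = -0.69 psu (deep − shallow).
Δρ/ρ₀ = −αΔT + βΔS = 3.465 × 10⁻³ − 5.037 × 10⁻⁴ = 2.9613 × 10⁻³, so Δρ ≈ 3.032 kg m⁻³.
N² = (g/ρ₀)·Δρ/Δz = g·(Δρ/ρ₀)/Δz = 9.81 × 2.9613 × 10⁻³ / 89 = 3.2641 × 10⁻⁴ s⁻².
N = √(3.2641 × 10⁻⁴) = 0.018067 rad s⁻¹ ≈ 0.0181 rad s⁻¹.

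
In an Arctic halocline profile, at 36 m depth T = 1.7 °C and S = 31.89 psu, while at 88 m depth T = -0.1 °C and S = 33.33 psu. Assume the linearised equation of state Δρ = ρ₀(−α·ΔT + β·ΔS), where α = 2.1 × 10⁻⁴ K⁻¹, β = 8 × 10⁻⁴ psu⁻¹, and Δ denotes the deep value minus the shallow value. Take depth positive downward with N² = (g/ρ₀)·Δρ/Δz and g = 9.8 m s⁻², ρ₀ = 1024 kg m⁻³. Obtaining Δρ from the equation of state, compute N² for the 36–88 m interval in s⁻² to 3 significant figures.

ΔT = -1.8 K, ΔS = +1.44 psu (deep − shallow).
Δρ/ρ₀ = −αΔT + βΔS = 3.78 × 10⁻⁴ + 1.152 × 10⁻³ = 1.53 × 10⁻³, so Δρ ≈ 1.567 kg m⁻³.
N² = (g/ρ₀)·Δρ/Δz = g·(Δρ/ρ₀)/Δz = 9.8 × 1.53 × 10⁻³ / 52 = 2.8835 × 10⁻⁴ s⁻² ≈ 2.88 × 10⁻⁴ s⁻².

2.88 × 10⁻⁴ s⁻²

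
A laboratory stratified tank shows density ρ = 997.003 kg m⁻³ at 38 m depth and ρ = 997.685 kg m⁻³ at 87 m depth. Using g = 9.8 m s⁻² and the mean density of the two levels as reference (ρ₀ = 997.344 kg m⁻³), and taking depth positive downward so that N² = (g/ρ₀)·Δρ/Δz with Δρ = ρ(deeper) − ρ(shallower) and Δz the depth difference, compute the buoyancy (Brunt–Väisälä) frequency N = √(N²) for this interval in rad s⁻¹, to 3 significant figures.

0.0117 rad s⁻¹

Δρ = 997.685 − 997.003 = 0.682 kg m⁻³ over Δz = 87 − 38 = 49 m.
N² = (9.8/997.344) × (0.682/49) = 1.3676 × 10⁻⁴ s⁻².
N = √(1.3676 × 10⁻⁴) = 0.011694 rad s⁻¹ ≈ 0.0117 rad s⁻¹.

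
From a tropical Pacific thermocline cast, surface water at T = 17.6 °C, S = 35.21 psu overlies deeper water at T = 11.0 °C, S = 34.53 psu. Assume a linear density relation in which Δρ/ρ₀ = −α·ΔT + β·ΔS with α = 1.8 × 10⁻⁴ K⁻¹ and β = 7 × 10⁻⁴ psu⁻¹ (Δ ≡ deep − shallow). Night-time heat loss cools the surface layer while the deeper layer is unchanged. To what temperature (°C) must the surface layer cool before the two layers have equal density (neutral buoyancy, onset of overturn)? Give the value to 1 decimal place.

Neutral buoyancy requires Δρ = 0, i.e. −α(T_deep − T_surf′) + β(S_deep − S_surf) = 0.
T_surf′ = T_deep − (β/α)·ΔS = 11.0 − (7 × 10⁻⁴/1.8 × 10⁻⁴)·(-0.68) = 13.644 °C.
Cooling required: 17.6 − (13.644) = 3.956 °C.

13.6 °C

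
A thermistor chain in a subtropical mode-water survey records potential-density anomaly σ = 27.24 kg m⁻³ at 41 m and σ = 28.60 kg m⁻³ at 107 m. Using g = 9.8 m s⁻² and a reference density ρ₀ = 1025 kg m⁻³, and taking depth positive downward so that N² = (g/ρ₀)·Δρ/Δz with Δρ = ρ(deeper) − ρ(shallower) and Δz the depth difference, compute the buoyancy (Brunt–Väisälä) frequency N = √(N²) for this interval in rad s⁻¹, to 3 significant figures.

0.0140 rad s⁻¹

Δρ = 1028.60 − 1027.24 = 1.36 kg m⁻³ over Δz = 107 − 41 = 66 m.
N² = (9.8/1025) × (1.36/66) = 1.9701 × 10⁻⁴ s⁻².
N = √(1.9701 × 10⁻⁴) = 0.014036 rad s⁻¹ ≈ 0.0140 rad s⁻¹.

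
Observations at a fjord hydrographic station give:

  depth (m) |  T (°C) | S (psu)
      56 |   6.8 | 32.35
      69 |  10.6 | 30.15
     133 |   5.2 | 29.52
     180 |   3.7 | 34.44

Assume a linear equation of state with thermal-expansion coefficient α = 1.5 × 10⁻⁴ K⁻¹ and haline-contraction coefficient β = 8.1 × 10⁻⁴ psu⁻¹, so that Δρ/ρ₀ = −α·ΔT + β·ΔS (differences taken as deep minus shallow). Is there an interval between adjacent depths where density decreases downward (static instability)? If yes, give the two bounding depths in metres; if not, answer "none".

Evaluate Δρ/ρ₀ = −αΔT + βΔS across each adjacent pair:
  56–69 m: −αΔT+βΔS = −(1.5 × 10⁻⁴)(+3.8)+(8.1 × 10⁻⁴)(-2.20) = -2.4 × 10⁻³ → UNSTABLE
  69–133 m: −αΔT+βΔS = −(1.5 × 10⁻⁴)(-5.4)+(8.1 × 10⁻⁴)(-0.63) = 3.0 × 10⁻⁴ → stable
  133–180 m: −αΔT+βΔS = −(1.5 × 10⁻⁴)(-1.5)+(8.1 × 10⁻⁴)(+4.92) = 4.2 × 10⁻³ → stable
The 56–69 m interval has Δρ < 0: lighter water underlies denser water.

56–69 m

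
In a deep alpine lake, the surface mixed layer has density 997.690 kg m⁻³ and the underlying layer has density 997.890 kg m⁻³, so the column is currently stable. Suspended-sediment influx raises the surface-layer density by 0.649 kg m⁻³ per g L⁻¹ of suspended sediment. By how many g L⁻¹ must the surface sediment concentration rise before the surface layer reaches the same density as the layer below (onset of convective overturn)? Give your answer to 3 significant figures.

0.308 g L⁻¹

Density deficit of the surface layer: 997.890 − 997.690 = 0.2 kg m⁻³.
Required change = 0.2 / 0.649 = 0.308 g L⁻¹.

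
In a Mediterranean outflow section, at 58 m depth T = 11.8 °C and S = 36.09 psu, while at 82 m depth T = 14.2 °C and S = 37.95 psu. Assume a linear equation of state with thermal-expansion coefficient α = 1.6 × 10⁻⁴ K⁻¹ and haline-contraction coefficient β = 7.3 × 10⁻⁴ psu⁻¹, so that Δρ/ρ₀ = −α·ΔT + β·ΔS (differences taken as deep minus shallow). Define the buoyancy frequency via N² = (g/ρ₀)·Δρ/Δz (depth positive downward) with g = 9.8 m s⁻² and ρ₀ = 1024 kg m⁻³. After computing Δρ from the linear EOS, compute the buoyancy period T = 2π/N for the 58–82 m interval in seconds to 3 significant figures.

ΔT = +2.4 K, ΔS = +1.86 psu (deep − shallow).
Δρ/ρ₀ = −αΔT + βΔS = -3.84 × 10⁻⁴ + 1.3578 × 10⁻³ = 9.738 × 10⁻⁴, so Δρ ≈ 0.9972 kg m⁻³.
N² = (g/ρ₀)·Δρ/Δz = g·(Δρ/ρ₀)/Δz = 9.8 × 9.738 × 10⁻⁴ / 24 = 3.9763 × 10⁻⁴ s⁻².
N = √(3.9763 × 10⁻⁴) = 0.019941 rad s⁻¹ → T = 2π/N = 315.09 s ≈ 315 s.

315 s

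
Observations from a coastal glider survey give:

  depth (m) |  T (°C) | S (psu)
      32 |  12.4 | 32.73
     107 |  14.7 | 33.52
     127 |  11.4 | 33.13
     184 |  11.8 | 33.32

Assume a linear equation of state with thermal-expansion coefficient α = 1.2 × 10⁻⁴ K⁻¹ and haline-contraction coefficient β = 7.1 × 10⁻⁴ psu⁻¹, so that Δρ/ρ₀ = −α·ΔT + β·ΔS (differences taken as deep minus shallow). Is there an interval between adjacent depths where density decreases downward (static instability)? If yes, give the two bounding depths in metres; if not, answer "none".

none

Evaluate Δρ/ρ₀ = −αΔT + βΔS across each adjacent pair:
  32–107 m: −αΔT+βΔS = −(1.2 × 10⁻⁴)(+2.3)+(7.1 × 10⁻⁴)(+0.79) = 2.8 × 10⁻⁴ → stable
  107–127 m: −αΔT+βΔS = −(1.2 × 10⁻⁴)(-3.3)+(7.1 × 10⁻⁴)(-0.39) = 1.2 × 10⁻⁴ → stable
  127–184 m: −αΔT+βΔS = −(1.2 × 10⁻⁴)(+0.4)+(7.1 × 10⁻⁴)(+0.19) = 8.7 × 10⁻⁵ → stable
Every interval has Δρ > 0: the column is stably stratified throughout.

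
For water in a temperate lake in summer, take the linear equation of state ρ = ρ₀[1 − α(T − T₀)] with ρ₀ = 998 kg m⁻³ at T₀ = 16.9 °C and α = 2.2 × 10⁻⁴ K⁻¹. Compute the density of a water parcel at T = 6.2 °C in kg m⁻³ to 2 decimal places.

1000.35 kg m⁻³

T − T₀ = -10.7 K.
Bracket = 1 − α·(-10.7) = 1 + (2.354 × 10⁻³) = 1.0023540.
ρ = 998 × 1.0023540 = 1000.35 kg m⁻³.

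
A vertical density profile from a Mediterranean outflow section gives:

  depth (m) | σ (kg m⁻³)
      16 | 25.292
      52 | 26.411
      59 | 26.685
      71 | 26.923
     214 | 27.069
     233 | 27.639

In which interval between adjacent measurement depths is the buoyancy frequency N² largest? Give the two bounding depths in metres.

Compute the density gradient over each adjacent pair:
  16–52 m: Δρ/Δz = 1.119/36 = 0.031 kg m⁻⁴
  52–59 m: Δρ/Δz = 0.274/7 = 0.039 kg m⁻⁴
  59–71 m: Δρ/Δz = 0.238/12 = 0.020 kg m⁻⁴
  71–214 m: Δρ/Δz = 0.146/143 = 1.0 × 10⁻³ kg m⁻⁴
  214–233 m: Δρ/Δz = 0.570/19 = 0.030 kg m⁻⁴
The largest gradient is in the 52–59 m interval — the pycnocline.

52–59 m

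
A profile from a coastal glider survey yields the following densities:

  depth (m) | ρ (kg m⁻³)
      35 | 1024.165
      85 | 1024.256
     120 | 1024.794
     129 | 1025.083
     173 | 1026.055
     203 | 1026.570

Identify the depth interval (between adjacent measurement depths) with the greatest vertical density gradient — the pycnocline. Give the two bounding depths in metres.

120–129 m

Compute the density gradient over each adjacent pair:
  35–85 m: Δρ/Δz = 0.091/50 = 1.8 × 10⁻³ kg m⁻⁴
  85–120 m: Δρ/Δz = 0.538/35 = 0.015 kg m⁻⁴
  120–129 m: Δρ/Δz = 0.289/9 = 0.032 kg m⁻⁴
  129–173 m: Δρ/Δz = 0.972/44 = 0.022 kg m⁻⁴
  173–203 m: Δρ/Δz = 0.515/30 = 0.017 kg m⁻⁴
The largest gradient is in the 120–129 m interval — the pycnocline.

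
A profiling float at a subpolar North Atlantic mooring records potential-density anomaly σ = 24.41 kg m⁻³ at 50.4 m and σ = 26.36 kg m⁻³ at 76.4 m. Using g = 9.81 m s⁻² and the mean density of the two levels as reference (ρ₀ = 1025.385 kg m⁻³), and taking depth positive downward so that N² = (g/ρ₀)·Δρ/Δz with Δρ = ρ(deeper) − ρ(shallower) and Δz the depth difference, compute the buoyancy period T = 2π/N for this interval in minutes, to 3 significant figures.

Δρ = 1026.36 − 1024.41 = 1.95 kg m⁻³ over Δz = 76.4 − 50.4 = 26 m.
N² = (9.81/1025.385) × (1.95/26) = 7.1754 × 10⁻⁴ s⁻².
N = √(7.1754 × 10⁻⁴) = 0.026787 rad s⁻¹, so T = 2π/N = 234.56 s = 3.9093 min ≈ 3.91 min.
Since Δρ > 0 the layer is stably stratified.

3.91 min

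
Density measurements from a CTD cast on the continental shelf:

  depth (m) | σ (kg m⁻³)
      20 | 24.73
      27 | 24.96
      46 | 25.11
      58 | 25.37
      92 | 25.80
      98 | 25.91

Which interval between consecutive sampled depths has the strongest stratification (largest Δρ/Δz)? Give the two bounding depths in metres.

Compute the density gradient over each adjacent pair:
  20–27 m: Δρ/Δz = 0.23/7 = 0.033 kg m⁻⁴
  27–46 m: Δρ/Δz = 0.15/19 = 7.9 × 10⁻³ kg m⁻⁴
  46–58 m: Δρ/Δz = 0.26/12 = 0.022 kg m⁻⁴
  58–92 m: Δρ/Δz = 0.43/34 = 0.013 kg m⁻⁴
  92–98 m: Δρ/Δz = 0.11/6 = 0.018 kg m⁻⁴
The largest gradient is in the 20–27 m interval — the pycnocline.

20–27 m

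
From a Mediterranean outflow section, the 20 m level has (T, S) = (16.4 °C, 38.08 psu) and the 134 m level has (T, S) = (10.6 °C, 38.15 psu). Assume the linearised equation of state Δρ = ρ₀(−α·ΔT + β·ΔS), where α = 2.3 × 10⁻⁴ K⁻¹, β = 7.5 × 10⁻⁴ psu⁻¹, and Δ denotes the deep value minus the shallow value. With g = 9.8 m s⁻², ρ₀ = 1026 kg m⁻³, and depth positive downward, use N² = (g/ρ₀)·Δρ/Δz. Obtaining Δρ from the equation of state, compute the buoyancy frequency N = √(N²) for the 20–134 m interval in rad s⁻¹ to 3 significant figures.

0.0109 rad s⁻¹

ΔT = -5.8 K, ΔS = +0.07 psu (deep − shallow).
Δρ/ρ₀ = −αΔT + βΔS = 1.334 × 10⁻³ + 5.25 × 10⁻⁵ = 1.3865 × 10⁻³, so Δρ ≈ 1.423 kg m⁻³.
N² = (g/ρ₀)·Δρ/Δz = g·(Δρ/ρ₀)/Δz = 9.8 × 1.3865 × 10⁻³ / 114 = 1.1919 × 10⁻⁴ s⁻².
N = √(1.1919 × 10⁻⁴) = 0.010917 rad s⁻¹ ≈ 0.0109 rad s⁻¹.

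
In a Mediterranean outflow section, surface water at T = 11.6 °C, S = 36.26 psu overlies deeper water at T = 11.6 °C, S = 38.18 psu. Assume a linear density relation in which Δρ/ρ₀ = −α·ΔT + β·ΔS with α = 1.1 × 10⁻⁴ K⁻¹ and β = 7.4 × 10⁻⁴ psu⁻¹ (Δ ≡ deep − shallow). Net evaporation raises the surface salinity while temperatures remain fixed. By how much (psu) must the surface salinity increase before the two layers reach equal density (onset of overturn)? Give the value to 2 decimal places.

1.92 psu

Neutral buoyancy requires −α(T_deep − T_surf) + β(S_deep − S_surf′) = 0.
S_surf′ = S_deep − (α/β)·ΔT = 38.18 − (1.1 × 10⁻⁴/7.4 × 10⁻⁴)·(+0.0) = 38.1800 psu.
Increase required: 38.1800 − 36.26 = 1.9200 psu.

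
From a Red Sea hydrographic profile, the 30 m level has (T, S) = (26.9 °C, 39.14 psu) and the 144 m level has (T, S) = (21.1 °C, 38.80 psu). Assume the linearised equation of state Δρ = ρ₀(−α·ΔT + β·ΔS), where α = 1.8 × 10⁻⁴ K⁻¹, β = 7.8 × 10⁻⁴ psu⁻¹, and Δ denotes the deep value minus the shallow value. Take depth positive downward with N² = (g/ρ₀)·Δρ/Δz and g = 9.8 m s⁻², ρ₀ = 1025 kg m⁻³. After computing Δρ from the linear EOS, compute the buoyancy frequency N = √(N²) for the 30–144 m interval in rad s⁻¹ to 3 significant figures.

ΔT = -5.8 K, ΔS = -0.34 psu (deep − shallow).
Δρ/ρ₀ = −αΔT + βΔS = 1.044 × 10⁻³ − 2.652 × 10⁻⁴ = 7.788 × 10⁻⁴, so Δρ ≈ 0.7983 kg m⁻³.
N² = (g/ρ₀)·Δρ/Δz = g·(Δρ/ρ₀)/Δz = 9.8 × 7.788 × 10⁻⁴ / 114 = 6.6949 × 10⁻⁵ s⁻².
N = √(6.6949 × 10⁻⁵) = 8.1822 × 10⁻³ rad s⁻¹ ≈ 8.18 × 10⁻³ rad s⁻¹.

8.18 × 10⁻³ rad s⁻¹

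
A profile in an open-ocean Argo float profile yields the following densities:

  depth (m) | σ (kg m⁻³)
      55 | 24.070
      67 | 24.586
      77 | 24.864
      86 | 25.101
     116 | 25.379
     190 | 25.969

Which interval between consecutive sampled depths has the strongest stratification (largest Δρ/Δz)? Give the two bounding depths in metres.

Compute the density gradient over each adjacent pair:
  55–67 m: Δρ/Δz = 0.516/12 = 0.043 kg m⁻⁴
  67–77 m: Δρ/Δz = 0.278/10 = 0.028 kg m⁻⁴
  77–86 m: Δρ/Δz = 0.237/9 = 0.026 kg m⁻⁴
  86–116 m: Δρ/Δz = 0.278/30 = 9.3 × 10⁻³ kg m⁻⁴
  116–190 m: Δρ/Δz = 0.590/74 = 8.0 × 10⁻³ kg m⁻⁴
The largest gradient is in the 55–67 m interval — the pycnocline.

55–67 m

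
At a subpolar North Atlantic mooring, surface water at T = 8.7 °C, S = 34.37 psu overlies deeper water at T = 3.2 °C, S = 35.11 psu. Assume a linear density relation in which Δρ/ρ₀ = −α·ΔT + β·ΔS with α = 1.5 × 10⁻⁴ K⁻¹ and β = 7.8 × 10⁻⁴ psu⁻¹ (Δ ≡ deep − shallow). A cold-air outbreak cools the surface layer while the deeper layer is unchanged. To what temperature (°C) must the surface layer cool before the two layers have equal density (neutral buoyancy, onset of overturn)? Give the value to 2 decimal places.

-0.65 °C

Neutral buoyancy requires Δρ = 0, i.e. −α(T_deep − T_surf′) + β(S_deep − S_surf) = 0.
T_surf′ = T_deep − (β/α)·ΔS = 3.2 − (7.8 × 10⁻⁴/1.5 × 10⁻⁴)·(+0.74) = -0.6480 °C.
Cooling required: 8.7 − (-0.6480) = 9.3480 °C.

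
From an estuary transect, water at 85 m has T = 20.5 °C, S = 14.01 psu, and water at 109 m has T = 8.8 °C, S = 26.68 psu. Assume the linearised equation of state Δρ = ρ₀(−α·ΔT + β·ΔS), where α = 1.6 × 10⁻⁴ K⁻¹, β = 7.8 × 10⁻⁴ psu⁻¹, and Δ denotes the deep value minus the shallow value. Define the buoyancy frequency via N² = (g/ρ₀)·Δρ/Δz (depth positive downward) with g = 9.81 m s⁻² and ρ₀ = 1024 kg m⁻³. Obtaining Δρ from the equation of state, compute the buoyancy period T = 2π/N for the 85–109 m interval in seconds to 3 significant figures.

ΔT = -11.7 K, ΔS = +12.67 psu (deep − shallow).
Δρ/ρ₀ = −αΔT + βΔS = 1.872 × 10⁻³ + 9.8826 × 10⁻³ = 0.0117546, so Δρ ≈ 12.04 kg m⁻³.
N² = (g/ρ₀)·Δρ/Δz = g·(Δρ/ρ₀)/Δz = 9.81 × 0.0117546 / 24 = 4.8047 × 10⁻³ s⁻².
N = √(4.8047 × 10⁻³) = 0.069316 rad s⁻¹ → T = 2π/N = 90.646 s ≈ 90.6 s.

90.6 s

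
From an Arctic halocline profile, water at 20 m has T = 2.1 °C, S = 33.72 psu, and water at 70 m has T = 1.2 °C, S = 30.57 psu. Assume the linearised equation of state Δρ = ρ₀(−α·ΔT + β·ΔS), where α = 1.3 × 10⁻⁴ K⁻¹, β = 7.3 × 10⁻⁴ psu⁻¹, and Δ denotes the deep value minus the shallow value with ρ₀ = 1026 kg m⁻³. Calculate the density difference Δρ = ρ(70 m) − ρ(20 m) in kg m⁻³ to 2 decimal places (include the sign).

ΔT = -0.9 K, ΔS = -3.15 psu (deep − shallow).
Δρ/ρ₀ = −(1.3 × 10⁻⁴)(-0.9) + (7.3 × 10⁻⁴)(-3.15) = -2.1825 × 10⁻³.
Δρ = 1026 × (-2.1825 × 10⁻³) = -2.24 kg m⁻³.
Negative Δρ: lighter below, statically unstable.

-2.24 kg m⁻³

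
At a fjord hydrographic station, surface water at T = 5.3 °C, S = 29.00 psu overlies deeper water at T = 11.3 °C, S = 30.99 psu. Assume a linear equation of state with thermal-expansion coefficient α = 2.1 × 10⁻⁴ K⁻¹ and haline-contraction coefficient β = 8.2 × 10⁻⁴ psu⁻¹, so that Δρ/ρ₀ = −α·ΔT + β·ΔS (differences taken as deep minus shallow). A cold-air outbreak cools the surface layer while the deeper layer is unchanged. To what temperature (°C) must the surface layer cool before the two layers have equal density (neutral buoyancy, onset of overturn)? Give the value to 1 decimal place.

3.5 °C

Neutral buoyancy requires Δρ = 0, i.e. −α(T_deep − T_surf′) + β(S_deep − S_surf) = 0.
T_surf′ = T_deep − (β/α)·ΔS = 11.3 − (8.2 × 10⁻⁴/2.1 × 10⁻⁴)·(+1.99) = 3.530 °C.
Cooling required: 5.3 − (3.530) = 1.770 °C.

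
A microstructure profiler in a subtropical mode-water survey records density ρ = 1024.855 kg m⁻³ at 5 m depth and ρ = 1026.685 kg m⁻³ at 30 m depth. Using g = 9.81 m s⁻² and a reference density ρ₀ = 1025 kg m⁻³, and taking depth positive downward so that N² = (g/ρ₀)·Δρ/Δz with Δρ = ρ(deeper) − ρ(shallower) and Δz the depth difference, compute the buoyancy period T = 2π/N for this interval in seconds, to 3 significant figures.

237 s

Δρ = 1026.685 − 1024.855 = 1.830 kg m⁻³ over Δz = 30 − 5 = 25 m.
N² = (9.81/1025) × (1.830/25) = 7.0058 × 10⁻⁴ s⁻².
N = √(7.0058 × 10⁻⁴) = 0.026468 rad s⁻¹, so T = 2π/N = 237.39 s ≈ 237 s.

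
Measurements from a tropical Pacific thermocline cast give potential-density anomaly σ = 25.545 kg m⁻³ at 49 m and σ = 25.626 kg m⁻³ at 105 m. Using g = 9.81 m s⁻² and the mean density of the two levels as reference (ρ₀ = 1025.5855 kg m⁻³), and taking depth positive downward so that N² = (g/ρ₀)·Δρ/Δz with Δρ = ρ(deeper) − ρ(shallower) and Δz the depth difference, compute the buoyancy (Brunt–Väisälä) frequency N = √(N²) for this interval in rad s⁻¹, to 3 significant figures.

3.72 × 10⁻³ rad s⁻¹

Δρ = 1025.626 − 1025.545 = 0.081 kg m⁻³ over Δz = 105 − 49 = 56 m.
N² = (9.81/1025.5855) × (0.081/56) = 1.3835 × 10⁻⁵ s⁻².
N = √(1.3835 × 10⁻⁵) = 3.7195 × 10⁻³ rad s⁻¹ ≈ 3.72 × 10⁻³ rad s⁻¹.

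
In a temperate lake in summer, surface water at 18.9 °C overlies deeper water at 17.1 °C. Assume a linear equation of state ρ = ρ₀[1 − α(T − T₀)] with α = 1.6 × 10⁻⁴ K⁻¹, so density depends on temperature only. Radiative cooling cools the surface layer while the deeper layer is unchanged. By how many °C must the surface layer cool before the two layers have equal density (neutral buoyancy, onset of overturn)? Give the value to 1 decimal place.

With temperature the only control, equal density requires T_surf′ = T_deep.
T_surf′ = 17.1 °C.
Cooling required: 18.9 − 17.1 = 1.8 °C.

1.8 °C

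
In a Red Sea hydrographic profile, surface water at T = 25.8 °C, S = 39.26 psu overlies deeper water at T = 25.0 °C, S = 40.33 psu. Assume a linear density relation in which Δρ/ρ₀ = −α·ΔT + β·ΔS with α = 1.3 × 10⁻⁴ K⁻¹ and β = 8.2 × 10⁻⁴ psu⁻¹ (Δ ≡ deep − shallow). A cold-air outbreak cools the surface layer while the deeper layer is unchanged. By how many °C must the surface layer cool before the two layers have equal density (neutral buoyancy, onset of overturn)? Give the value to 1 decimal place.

7.5 °C

Neutral buoyancy requires Δρ = 0, i.e. −α(T_deep − T_surf′) + β(S_deep − S_surf) = 0.
T_surf′ = T_deep − (β/α)·ΔS = 25.0 − (8.2 × 10⁻⁴/1.3 × 10⁻⁴)·(+1.07) = 18.251 °C.
Cooling required: 25.8 − (18.251) = 7.549 °C.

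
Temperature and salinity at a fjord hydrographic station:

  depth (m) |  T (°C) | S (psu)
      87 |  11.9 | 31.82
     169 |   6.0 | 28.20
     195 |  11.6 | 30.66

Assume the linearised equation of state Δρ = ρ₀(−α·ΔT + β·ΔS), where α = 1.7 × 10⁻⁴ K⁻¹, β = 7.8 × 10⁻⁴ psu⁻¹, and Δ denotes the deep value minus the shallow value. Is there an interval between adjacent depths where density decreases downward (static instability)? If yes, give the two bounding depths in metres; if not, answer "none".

87–169 m

Evaluate Δρ/ρ₀ = −αΔT + βΔS across each adjacent pair:
  87–169 m: −αΔT+βΔS = −(1.7 × 10⁻⁴)(-5.9)+(7.8 × 10⁻⁴)(-3.62) = -1.8 × 10⁻³ → UNSTABLE
  169–195 m: −αΔT+βΔS = −(1.7 × 10⁻⁴)(+5.6)+(7.8 × 10⁻⁴)(+2.46) = 9.7 × 10⁻⁴ → stable
The 87–169 m interval has Δρ < 0: lighter water underlies denser water.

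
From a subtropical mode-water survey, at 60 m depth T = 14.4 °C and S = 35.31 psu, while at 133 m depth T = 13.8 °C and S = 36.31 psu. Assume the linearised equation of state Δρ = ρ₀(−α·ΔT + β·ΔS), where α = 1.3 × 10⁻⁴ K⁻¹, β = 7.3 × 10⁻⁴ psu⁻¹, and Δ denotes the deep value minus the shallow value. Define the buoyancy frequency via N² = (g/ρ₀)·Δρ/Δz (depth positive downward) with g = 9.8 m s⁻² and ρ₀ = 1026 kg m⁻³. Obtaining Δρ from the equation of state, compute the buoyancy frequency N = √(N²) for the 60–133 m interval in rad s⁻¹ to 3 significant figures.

0.0104 rad s⁻¹

ΔT = -0.6 K, ΔS = +1.00 psu (deep − shallow).
Δρ/ρ₀ = −αΔT + βΔS = 7.80 × 10⁻⁵ + 7.30 × 10⁻⁴ = 8.08 × 10⁻⁴, so Δρ ≈ 0.8290 kg m⁻³.
N² = (g/ρ₀)·Δρ/Δz = g·(Δρ/ρ₀)/Δz = 9.8 × 8.08 × 10⁻⁴ / 73 = 1.0847 × 10⁻⁴ s⁻².
N = √(1.0847 × 10⁻⁴) = 0.010415 rad s⁻¹ ≈ 0.0104 rad s⁻¹.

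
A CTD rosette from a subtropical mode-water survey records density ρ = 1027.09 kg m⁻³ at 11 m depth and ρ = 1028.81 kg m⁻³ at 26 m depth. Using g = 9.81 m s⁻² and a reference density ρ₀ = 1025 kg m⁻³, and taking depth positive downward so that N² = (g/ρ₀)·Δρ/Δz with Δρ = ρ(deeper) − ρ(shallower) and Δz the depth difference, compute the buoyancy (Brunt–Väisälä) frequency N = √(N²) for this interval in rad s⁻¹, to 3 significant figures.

Δρ = 1028.81 − 1027.09 = 1.72 kg m⁻³ over Δz = 26 − 11 = 15 m.
N² = (9.81/1025) × (1.72/15) = 1.0974 × 10⁻³ s⁻².
N = √(1.0974 × 10⁻³) = 0.033127 rad s⁻¹ ≈ 0.0331 rad s⁻¹.

0.0331 rad s⁻¹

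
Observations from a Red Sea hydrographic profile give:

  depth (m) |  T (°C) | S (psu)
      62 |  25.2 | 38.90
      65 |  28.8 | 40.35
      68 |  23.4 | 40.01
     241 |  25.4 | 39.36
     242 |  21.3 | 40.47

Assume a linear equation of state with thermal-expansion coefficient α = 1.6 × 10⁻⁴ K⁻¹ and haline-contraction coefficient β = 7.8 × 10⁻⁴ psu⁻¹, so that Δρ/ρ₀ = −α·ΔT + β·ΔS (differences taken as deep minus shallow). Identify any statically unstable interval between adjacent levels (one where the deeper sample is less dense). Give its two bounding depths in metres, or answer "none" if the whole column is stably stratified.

Evaluate Δρ/ρ₀ = −αΔT + βΔS across each adjacent pair:
  62–65 m: −αΔT+βΔS = −(1.6 × 10⁻⁴)(+3.6)+(7.8 × 10⁻⁴)(+1.45) = 5.5 × 10⁻⁴ → stable
  65–68 m: −αΔT+βΔS = −(1.6 × 10⁻⁴)(-5.4)+(7.8 × 10⁻⁴)(-0.34) = 6.0 × 10⁻⁴ → stable
  68–241 m: −αΔT+βΔS = −(1.6 × 10⁻⁴)(+2.0)+(7.8 × 10⁻⁴)(-0.65) = -8.3 × 10⁻⁴ → UNSTABLE
  241–242 m: −αΔT+βΔS = −(1.6 × 10⁻⁴)(-4.1)+(7.8 × 10⁻⁴)(+1.11) = 1.5 × 10⁻³ → stable
The 68–241 m interval has Δρ < 0: lighter water underlies denser water.

68–241 m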